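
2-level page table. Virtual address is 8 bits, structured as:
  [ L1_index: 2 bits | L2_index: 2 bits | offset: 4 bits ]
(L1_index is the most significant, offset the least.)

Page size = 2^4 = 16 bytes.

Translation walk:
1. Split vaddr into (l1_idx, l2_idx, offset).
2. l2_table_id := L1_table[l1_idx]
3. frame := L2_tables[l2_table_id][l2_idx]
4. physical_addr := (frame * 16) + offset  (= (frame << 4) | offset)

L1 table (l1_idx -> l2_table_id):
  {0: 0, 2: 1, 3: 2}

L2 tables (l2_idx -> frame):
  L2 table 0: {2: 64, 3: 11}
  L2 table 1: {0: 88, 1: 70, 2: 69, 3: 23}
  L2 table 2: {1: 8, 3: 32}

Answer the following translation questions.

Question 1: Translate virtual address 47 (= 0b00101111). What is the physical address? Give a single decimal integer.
vaddr = 47 = 0b00101111
Split: l1_idx=0, l2_idx=2, offset=15
L1[0] = 0
L2[0][2] = 64
paddr = 64 * 16 + 15 = 1039

Answer: 1039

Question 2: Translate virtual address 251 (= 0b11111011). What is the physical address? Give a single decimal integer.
vaddr = 251 = 0b11111011
Split: l1_idx=3, l2_idx=3, offset=11
L1[3] = 2
L2[2][3] = 32
paddr = 32 * 16 + 11 = 523

Answer: 523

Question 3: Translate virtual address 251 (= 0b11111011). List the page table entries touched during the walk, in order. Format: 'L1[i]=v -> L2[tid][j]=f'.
Answer: L1[3]=2 -> L2[2][3]=32

Derivation:
vaddr = 251 = 0b11111011
Split: l1_idx=3, l2_idx=3, offset=11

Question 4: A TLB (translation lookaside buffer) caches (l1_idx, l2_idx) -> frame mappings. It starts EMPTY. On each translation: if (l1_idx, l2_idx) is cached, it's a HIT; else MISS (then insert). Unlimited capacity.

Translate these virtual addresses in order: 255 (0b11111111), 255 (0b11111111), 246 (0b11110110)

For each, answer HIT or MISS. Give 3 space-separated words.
vaddr=255: (3,3) not in TLB -> MISS, insert
vaddr=255: (3,3) in TLB -> HIT
vaddr=246: (3,3) in TLB -> HIT

Answer: MISS HIT HIT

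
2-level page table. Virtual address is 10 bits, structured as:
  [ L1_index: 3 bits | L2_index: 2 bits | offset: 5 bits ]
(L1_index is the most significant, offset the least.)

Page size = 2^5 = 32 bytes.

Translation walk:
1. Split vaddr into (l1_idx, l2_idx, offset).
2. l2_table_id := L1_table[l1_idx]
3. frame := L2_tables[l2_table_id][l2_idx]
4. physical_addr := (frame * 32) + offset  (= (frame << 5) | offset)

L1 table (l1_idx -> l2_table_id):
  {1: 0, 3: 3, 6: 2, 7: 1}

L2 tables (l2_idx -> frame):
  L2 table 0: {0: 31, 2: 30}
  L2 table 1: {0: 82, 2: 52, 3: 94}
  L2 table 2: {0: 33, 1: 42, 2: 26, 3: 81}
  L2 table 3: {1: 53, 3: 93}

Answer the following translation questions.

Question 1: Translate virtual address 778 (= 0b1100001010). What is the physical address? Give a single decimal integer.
Answer: 1066

Derivation:
vaddr = 778 = 0b1100001010
Split: l1_idx=6, l2_idx=0, offset=10
L1[6] = 2
L2[2][0] = 33
paddr = 33 * 32 + 10 = 1066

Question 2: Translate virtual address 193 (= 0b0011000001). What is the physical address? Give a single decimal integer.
vaddr = 193 = 0b0011000001
Split: l1_idx=1, l2_idx=2, offset=1
L1[1] = 0
L2[0][2] = 30
paddr = 30 * 32 + 1 = 961

Answer: 961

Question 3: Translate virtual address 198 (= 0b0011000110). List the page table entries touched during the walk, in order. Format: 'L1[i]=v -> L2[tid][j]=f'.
vaddr = 198 = 0b0011000110
Split: l1_idx=1, l2_idx=2, offset=6

Answer: L1[1]=0 -> L2[0][2]=30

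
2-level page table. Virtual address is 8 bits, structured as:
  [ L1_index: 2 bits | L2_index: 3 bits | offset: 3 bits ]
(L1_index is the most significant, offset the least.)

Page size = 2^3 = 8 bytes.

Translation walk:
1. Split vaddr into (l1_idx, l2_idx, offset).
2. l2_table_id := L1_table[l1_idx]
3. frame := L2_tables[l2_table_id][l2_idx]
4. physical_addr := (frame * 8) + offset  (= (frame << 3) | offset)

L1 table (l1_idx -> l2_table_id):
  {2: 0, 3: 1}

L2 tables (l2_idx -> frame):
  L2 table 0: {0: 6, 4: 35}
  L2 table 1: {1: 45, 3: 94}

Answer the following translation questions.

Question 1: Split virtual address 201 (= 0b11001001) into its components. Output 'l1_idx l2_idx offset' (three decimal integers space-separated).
vaddr = 201 = 0b11001001
  top 2 bits -> l1_idx = 3
  next 3 bits -> l2_idx = 1
  bottom 3 bits -> offset = 1

Answer: 3 1 1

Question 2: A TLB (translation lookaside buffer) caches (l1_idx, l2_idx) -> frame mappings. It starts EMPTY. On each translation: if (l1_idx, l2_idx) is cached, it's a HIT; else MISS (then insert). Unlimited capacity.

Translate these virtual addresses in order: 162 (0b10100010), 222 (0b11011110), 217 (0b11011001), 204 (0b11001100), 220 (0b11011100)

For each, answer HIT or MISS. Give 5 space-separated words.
vaddr=162: (2,4) not in TLB -> MISS, insert
vaddr=222: (3,3) not in TLB -> MISS, insert
vaddr=217: (3,3) in TLB -> HIT
vaddr=204: (3,1) not in TLB -> MISS, insert
vaddr=220: (3,3) in TLB -> HIT

Answer: MISS MISS HIT MISS HIT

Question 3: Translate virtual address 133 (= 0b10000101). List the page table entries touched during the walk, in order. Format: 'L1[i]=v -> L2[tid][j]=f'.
Answer: L1[2]=0 -> L2[0][0]=6

Derivation:
vaddr = 133 = 0b10000101
Split: l1_idx=2, l2_idx=0, offset=5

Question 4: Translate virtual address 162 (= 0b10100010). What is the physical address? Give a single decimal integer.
Answer: 282

Derivation:
vaddr = 162 = 0b10100010
Split: l1_idx=2, l2_idx=4, offset=2
L1[2] = 0
L2[0][4] = 35
paddr = 35 * 8 + 2 = 282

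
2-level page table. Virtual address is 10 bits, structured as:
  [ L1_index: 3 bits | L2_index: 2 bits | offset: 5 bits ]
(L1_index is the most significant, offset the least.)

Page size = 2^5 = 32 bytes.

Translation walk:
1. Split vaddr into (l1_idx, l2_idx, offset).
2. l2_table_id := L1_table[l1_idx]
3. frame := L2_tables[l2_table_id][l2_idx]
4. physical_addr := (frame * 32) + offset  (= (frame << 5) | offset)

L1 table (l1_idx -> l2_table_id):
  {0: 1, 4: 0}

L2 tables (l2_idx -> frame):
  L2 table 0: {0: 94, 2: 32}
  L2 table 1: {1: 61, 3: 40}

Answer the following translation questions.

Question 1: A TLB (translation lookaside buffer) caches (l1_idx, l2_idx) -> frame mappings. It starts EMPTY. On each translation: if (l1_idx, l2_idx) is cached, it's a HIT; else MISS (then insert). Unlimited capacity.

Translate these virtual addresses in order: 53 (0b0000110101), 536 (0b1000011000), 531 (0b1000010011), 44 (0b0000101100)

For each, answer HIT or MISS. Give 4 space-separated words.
vaddr=53: (0,1) not in TLB -> MISS, insert
vaddr=536: (4,0) not in TLB -> MISS, insert
vaddr=531: (4,0) in TLB -> HIT
vaddr=44: (0,1) in TLB -> HIT

Answer: MISS MISS HIT HIT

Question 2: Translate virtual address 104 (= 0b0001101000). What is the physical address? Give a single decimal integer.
Answer: 1288

Derivation:
vaddr = 104 = 0b0001101000
Split: l1_idx=0, l2_idx=3, offset=8
L1[0] = 1
L2[1][3] = 40
paddr = 40 * 32 + 8 = 1288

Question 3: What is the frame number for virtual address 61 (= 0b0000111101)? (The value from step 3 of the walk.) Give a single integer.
Answer: 61

Derivation:
vaddr = 61: l1_idx=0, l2_idx=1
L1[0] = 1; L2[1][1] = 61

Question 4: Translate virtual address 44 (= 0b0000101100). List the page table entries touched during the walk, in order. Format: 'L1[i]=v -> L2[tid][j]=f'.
Answer: L1[0]=1 -> L2[1][1]=61

Derivation:
vaddr = 44 = 0b0000101100
Split: l1_idx=0, l2_idx=1, offset=12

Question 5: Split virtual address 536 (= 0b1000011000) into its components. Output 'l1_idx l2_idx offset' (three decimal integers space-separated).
vaddr = 536 = 0b1000011000
  top 3 bits -> l1_idx = 4
  next 2 bits -> l2_idx = 0
  bottom 5 bits -> offset = 24

Answer: 4 0 24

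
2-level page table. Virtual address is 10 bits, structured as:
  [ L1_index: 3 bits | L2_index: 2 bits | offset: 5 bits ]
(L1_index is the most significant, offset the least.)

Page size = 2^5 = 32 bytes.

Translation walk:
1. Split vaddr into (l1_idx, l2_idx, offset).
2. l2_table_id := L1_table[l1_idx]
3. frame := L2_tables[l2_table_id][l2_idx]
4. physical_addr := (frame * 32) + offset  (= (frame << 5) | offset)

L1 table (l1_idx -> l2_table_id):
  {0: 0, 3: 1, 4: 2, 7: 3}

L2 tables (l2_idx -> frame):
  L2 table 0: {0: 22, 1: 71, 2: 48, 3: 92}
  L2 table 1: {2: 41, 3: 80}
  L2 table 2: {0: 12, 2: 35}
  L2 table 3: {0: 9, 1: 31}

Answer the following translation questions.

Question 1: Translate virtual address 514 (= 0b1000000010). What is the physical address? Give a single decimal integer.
vaddr = 514 = 0b1000000010
Split: l1_idx=4, l2_idx=0, offset=2
L1[4] = 2
L2[2][0] = 12
paddr = 12 * 32 + 2 = 386

Answer: 386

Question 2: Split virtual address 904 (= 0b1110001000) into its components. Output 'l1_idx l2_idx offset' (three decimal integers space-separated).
Answer: 7 0 8

Derivation:
vaddr = 904 = 0b1110001000
  top 3 bits -> l1_idx = 7
  next 2 bits -> l2_idx = 0
  bottom 5 bits -> offset = 8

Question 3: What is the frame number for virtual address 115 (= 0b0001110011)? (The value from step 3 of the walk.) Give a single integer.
Answer: 92

Derivation:
vaddr = 115: l1_idx=0, l2_idx=3
L1[0] = 0; L2[0][3] = 92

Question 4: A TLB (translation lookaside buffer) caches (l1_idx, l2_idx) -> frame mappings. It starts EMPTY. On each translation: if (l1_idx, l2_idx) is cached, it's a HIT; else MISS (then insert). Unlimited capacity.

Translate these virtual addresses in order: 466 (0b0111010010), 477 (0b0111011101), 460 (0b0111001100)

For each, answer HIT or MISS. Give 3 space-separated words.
Answer: MISS HIT HIT

Derivation:
vaddr=466: (3,2) not in TLB -> MISS, insert
vaddr=477: (3,2) in TLB -> HIT
vaddr=460: (3,2) in TLB -> HIT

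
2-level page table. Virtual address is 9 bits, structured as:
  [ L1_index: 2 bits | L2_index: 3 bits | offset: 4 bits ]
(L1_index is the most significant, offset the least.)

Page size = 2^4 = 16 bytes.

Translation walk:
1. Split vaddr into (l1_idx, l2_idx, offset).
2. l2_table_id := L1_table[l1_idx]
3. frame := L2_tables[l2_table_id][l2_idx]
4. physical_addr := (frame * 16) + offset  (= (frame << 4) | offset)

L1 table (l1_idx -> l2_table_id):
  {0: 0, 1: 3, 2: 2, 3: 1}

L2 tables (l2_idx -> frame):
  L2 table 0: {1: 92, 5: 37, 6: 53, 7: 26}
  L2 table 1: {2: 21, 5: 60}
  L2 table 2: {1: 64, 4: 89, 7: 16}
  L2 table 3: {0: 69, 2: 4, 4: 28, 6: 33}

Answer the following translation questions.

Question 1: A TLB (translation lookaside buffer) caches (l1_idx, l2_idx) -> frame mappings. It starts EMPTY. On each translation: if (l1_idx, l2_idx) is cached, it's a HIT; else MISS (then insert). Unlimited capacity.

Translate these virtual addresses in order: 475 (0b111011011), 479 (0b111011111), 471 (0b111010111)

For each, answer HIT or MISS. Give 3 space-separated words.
Answer: MISS HIT HIT

Derivation:
vaddr=475: (3,5) not in TLB -> MISS, insert
vaddr=479: (3,5) in TLB -> HIT
vaddr=471: (3,5) in TLB -> HIT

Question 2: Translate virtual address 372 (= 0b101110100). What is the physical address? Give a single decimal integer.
vaddr = 372 = 0b101110100
Split: l1_idx=2, l2_idx=7, offset=4
L1[2] = 2
L2[2][7] = 16
paddr = 16 * 16 + 4 = 260

Answer: 260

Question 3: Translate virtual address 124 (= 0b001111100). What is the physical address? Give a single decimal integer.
vaddr = 124 = 0b001111100
Split: l1_idx=0, l2_idx=7, offset=12
L1[0] = 0
L2[0][7] = 26
paddr = 26 * 16 + 12 = 428

Answer: 428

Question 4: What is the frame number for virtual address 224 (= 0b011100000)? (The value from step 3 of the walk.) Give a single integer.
vaddr = 224: l1_idx=1, l2_idx=6
L1[1] = 3; L2[3][6] = 33

Answer: 33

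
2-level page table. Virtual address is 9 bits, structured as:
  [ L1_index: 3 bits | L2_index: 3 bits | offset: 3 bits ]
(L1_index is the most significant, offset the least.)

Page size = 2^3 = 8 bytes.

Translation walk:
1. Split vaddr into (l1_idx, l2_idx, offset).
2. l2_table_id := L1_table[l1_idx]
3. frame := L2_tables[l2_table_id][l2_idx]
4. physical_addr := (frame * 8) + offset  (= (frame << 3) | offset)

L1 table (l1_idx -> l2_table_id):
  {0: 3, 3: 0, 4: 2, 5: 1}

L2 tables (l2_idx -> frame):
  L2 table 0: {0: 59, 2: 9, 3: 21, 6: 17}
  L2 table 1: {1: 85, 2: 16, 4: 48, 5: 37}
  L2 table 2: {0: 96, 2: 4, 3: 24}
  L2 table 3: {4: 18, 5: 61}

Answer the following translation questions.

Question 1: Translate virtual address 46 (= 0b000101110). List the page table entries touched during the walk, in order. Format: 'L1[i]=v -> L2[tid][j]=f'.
vaddr = 46 = 0b000101110
Split: l1_idx=0, l2_idx=5, offset=6

Answer: L1[0]=3 -> L2[3][5]=61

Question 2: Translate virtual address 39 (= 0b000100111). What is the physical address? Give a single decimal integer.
Answer: 151

Derivation:
vaddr = 39 = 0b000100111
Split: l1_idx=0, l2_idx=4, offset=7
L1[0] = 3
L2[3][4] = 18
paddr = 18 * 8 + 7 = 151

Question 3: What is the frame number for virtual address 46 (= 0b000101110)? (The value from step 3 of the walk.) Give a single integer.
vaddr = 46: l1_idx=0, l2_idx=5
L1[0] = 3; L2[3][5] = 61

Answer: 61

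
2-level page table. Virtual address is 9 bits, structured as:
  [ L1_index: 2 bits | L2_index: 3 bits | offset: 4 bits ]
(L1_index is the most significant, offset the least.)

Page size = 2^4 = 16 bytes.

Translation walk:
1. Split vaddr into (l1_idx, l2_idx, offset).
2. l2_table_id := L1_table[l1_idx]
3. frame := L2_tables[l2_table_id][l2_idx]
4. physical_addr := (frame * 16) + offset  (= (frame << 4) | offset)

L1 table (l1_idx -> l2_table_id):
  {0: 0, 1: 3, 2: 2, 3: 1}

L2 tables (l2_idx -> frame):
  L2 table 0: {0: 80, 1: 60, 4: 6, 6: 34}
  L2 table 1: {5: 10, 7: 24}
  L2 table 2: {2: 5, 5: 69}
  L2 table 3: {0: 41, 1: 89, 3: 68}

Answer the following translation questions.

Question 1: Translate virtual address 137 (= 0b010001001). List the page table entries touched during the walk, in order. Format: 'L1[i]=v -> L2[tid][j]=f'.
Answer: L1[1]=3 -> L2[3][0]=41

Derivation:
vaddr = 137 = 0b010001001
Split: l1_idx=1, l2_idx=0, offset=9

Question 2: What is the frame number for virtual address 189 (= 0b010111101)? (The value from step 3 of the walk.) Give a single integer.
vaddr = 189: l1_idx=1, l2_idx=3
L1[1] = 3; L2[3][3] = 68

Answer: 68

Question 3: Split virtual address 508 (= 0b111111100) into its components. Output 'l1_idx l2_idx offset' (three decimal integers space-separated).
vaddr = 508 = 0b111111100
  top 2 bits -> l1_idx = 3
  next 3 bits -> l2_idx = 7
  bottom 4 bits -> offset = 12

Answer: 3 7 12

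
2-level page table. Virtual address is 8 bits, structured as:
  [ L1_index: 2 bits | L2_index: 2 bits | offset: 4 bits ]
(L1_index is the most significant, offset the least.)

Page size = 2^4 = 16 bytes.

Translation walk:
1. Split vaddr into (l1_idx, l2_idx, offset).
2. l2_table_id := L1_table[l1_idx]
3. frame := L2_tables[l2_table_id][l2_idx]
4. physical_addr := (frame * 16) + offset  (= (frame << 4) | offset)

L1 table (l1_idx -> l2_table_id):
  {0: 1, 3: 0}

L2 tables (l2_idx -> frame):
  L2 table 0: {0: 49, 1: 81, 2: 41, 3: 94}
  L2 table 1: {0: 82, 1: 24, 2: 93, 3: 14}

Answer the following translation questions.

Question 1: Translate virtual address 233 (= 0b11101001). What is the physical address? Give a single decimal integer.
Answer: 665

Derivation:
vaddr = 233 = 0b11101001
Split: l1_idx=3, l2_idx=2, offset=9
L1[3] = 0
L2[0][2] = 41
paddr = 41 * 16 + 9 = 665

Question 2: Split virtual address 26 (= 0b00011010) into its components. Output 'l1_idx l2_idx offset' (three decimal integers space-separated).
Answer: 0 1 10

Derivation:
vaddr = 26 = 0b00011010
  top 2 bits -> l1_idx = 0
  next 2 bits -> l2_idx = 1
  bottom 4 bits -> offset = 10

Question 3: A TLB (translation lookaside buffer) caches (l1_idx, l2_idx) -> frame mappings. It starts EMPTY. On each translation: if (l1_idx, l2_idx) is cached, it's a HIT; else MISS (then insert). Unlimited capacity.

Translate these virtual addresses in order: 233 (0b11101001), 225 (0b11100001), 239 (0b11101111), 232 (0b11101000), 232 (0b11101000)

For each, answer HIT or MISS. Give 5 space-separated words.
Answer: MISS HIT HIT HIT HIT

Derivation:
vaddr=233: (3,2) not in TLB -> MISS, insert
vaddr=225: (3,2) in TLB -> HIT
vaddr=239: (3,2) in TLB -> HIT
vaddr=232: (3,2) in TLB -> HIT
vaddr=232: (3,2) in TLB -> HIT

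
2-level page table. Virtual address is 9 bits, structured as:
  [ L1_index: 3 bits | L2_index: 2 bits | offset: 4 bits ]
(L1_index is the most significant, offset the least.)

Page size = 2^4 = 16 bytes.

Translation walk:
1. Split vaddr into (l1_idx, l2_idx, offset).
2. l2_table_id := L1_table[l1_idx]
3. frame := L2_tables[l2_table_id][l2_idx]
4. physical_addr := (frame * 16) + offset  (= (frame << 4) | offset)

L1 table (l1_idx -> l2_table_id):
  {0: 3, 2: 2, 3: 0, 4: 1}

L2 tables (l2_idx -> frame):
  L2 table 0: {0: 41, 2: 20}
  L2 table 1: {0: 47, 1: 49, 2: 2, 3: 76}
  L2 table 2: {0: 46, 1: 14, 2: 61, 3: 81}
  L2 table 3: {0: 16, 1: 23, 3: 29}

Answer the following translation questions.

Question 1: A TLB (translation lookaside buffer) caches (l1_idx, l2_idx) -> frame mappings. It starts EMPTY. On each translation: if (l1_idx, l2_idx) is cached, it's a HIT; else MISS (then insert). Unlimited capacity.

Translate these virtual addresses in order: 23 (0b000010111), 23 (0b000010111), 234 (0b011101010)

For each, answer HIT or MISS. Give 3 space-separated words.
vaddr=23: (0,1) not in TLB -> MISS, insert
vaddr=23: (0,1) in TLB -> HIT
vaddr=234: (3,2) not in TLB -> MISS, insert

Answer: MISS HIT MISS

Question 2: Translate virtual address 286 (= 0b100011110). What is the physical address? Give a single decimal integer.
Answer: 798

Derivation:
vaddr = 286 = 0b100011110
Split: l1_idx=4, l2_idx=1, offset=14
L1[4] = 1
L2[1][1] = 49
paddr = 49 * 16 + 14 = 798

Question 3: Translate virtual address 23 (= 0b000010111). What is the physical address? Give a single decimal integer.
vaddr = 23 = 0b000010111
Split: l1_idx=0, l2_idx=1, offset=7
L1[0] = 3
L2[3][1] = 23
paddr = 23 * 16 + 7 = 375

Answer: 375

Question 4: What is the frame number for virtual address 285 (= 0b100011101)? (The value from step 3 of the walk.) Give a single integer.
vaddr = 285: l1_idx=4, l2_idx=1
L1[4] = 1; L2[1][1] = 49

Answer: 49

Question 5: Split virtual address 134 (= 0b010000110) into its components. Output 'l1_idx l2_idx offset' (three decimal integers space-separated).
vaddr = 134 = 0b010000110
  top 3 bits -> l1_idx = 2
  next 2 bits -> l2_idx = 0
  bottom 4 bits -> offset = 6

Answer: 2 0 6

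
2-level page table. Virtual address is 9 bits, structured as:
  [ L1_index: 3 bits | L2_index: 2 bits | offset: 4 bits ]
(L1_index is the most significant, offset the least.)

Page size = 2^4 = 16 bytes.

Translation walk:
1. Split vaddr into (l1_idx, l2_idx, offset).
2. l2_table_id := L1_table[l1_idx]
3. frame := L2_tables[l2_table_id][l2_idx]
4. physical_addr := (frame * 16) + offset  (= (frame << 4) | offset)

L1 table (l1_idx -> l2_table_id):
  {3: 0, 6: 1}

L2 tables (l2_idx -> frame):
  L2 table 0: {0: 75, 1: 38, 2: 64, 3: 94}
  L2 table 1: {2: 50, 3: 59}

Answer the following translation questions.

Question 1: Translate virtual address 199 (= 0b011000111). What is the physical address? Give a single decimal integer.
vaddr = 199 = 0b011000111
Split: l1_idx=3, l2_idx=0, offset=7
L1[3] = 0
L2[0][0] = 75
paddr = 75 * 16 + 7 = 1207

Answer: 1207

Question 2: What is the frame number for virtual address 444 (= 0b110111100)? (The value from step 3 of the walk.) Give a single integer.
vaddr = 444: l1_idx=6, l2_idx=3
L1[6] = 1; L2[1][3] = 59

Answer: 59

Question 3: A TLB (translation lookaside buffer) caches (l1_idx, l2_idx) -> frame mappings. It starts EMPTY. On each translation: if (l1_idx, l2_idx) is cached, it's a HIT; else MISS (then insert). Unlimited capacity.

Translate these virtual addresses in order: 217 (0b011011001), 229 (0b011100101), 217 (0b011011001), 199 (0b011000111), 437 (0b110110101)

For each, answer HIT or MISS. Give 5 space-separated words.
vaddr=217: (3,1) not in TLB -> MISS, insert
vaddr=229: (3,2) not in TLB -> MISS, insert
vaddr=217: (3,1) in TLB -> HIT
vaddr=199: (3,0) not in TLB -> MISS, insert
vaddr=437: (6,3) not in TLB -> MISS, insert

Answer: MISS MISS HIT MISS MISS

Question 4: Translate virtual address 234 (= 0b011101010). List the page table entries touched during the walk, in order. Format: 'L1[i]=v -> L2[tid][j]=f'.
vaddr = 234 = 0b011101010
Split: l1_idx=3, l2_idx=2, offset=10

Answer: L1[3]=0 -> L2[0][2]=64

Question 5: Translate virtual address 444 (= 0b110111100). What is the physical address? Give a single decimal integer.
Answer: 956

Derivation:
vaddr = 444 = 0b110111100
Split: l1_idx=6, l2_idx=3, offset=12
L1[6] = 1
L2[1][3] = 59
paddr = 59 * 16 + 12 = 956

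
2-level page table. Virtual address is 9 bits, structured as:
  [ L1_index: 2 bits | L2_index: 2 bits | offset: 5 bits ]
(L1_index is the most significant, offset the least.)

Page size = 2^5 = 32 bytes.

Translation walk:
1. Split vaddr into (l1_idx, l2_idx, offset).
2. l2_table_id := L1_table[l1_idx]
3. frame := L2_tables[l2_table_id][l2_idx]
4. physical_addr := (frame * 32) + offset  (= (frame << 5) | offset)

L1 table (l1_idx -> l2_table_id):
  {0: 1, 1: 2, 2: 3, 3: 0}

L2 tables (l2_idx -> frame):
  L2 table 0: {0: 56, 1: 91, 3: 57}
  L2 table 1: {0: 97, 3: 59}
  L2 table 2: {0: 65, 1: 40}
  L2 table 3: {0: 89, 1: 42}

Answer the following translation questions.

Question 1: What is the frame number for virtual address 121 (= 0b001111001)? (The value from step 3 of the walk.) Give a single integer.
vaddr = 121: l1_idx=0, l2_idx=3
L1[0] = 1; L2[1][3] = 59

Answer: 59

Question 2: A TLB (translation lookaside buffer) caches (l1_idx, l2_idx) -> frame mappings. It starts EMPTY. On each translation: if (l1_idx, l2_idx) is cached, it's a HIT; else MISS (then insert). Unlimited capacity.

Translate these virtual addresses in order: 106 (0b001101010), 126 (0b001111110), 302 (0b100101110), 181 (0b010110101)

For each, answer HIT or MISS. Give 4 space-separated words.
Answer: MISS HIT MISS MISS

Derivation:
vaddr=106: (0,3) not in TLB -> MISS, insert
vaddr=126: (0,3) in TLB -> HIT
vaddr=302: (2,1) not in TLB -> MISS, insert
vaddr=181: (1,1) not in TLB -> MISS, insert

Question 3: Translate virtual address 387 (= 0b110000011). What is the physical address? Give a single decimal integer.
Answer: 1795

Derivation:
vaddr = 387 = 0b110000011
Split: l1_idx=3, l2_idx=0, offset=3
L1[3] = 0
L2[0][0] = 56
paddr = 56 * 32 + 3 = 1795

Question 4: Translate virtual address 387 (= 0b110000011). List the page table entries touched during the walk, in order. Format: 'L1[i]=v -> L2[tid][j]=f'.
vaddr = 387 = 0b110000011
Split: l1_idx=3, l2_idx=0, offset=3

Answer: L1[3]=0 -> L2[0][0]=56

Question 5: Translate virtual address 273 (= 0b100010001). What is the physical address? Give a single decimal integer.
vaddr = 273 = 0b100010001
Split: l1_idx=2, l2_idx=0, offset=17
L1[2] = 3
L2[3][0] = 89
paddr = 89 * 32 + 17 = 2865

Answer: 2865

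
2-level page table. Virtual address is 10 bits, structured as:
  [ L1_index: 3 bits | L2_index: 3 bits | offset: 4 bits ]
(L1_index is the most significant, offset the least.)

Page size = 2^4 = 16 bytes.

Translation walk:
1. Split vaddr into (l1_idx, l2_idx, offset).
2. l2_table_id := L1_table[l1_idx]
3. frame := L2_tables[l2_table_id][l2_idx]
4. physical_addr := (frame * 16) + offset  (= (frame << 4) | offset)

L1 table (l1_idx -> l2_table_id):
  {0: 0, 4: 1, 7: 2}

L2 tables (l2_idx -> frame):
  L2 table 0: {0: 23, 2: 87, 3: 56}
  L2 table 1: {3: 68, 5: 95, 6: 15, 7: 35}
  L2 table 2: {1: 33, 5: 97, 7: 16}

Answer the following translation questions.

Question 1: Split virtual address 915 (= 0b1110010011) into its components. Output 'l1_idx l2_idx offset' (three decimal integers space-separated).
Answer: 7 1 3

Derivation:
vaddr = 915 = 0b1110010011
  top 3 bits -> l1_idx = 7
  next 3 bits -> l2_idx = 1
  bottom 4 bits -> offset = 3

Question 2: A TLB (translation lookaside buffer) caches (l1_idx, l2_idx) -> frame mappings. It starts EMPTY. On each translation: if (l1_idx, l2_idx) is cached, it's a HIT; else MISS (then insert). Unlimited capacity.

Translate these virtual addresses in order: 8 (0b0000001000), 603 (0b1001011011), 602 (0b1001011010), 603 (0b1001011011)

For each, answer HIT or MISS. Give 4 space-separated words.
vaddr=8: (0,0) not in TLB -> MISS, insert
vaddr=603: (4,5) not in TLB -> MISS, insert
vaddr=602: (4,5) in TLB -> HIT
vaddr=603: (4,5) in TLB -> HIT

Answer: MISS MISS HIT HIT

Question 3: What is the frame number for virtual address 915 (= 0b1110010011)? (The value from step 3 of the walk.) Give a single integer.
vaddr = 915: l1_idx=7, l2_idx=1
L1[7] = 2; L2[2][1] = 33

Answer: 33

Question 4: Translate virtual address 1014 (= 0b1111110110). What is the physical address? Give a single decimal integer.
vaddr = 1014 = 0b1111110110
Split: l1_idx=7, l2_idx=7, offset=6
L1[7] = 2
L2[2][7] = 16
paddr = 16 * 16 + 6 = 262

Answer: 262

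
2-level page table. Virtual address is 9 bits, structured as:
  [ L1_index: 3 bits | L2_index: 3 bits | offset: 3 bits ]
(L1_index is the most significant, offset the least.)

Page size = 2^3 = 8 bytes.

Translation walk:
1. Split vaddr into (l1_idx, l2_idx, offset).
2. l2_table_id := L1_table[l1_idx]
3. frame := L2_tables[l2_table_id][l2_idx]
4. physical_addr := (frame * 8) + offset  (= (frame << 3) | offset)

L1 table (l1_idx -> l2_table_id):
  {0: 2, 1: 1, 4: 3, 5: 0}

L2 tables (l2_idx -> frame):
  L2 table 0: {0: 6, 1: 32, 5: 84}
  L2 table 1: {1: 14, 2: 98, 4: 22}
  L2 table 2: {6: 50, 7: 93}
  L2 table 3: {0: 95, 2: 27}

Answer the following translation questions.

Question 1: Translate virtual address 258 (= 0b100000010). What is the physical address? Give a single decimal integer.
vaddr = 258 = 0b100000010
Split: l1_idx=4, l2_idx=0, offset=2
L1[4] = 3
L2[3][0] = 95
paddr = 95 * 8 + 2 = 762

Answer: 762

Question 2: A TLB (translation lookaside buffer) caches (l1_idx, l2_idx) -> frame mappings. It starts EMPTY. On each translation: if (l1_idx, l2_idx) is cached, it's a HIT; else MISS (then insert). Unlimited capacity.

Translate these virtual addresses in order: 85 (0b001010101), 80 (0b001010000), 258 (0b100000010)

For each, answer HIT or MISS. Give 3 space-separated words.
Answer: MISS HIT MISS

Derivation:
vaddr=85: (1,2) not in TLB -> MISS, insert
vaddr=80: (1,2) in TLB -> HIT
vaddr=258: (4,0) not in TLB -> MISS, insert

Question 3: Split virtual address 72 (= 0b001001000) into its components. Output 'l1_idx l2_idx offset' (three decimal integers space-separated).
Answer: 1 1 0

Derivation:
vaddr = 72 = 0b001001000
  top 3 bits -> l1_idx = 1
  next 3 bits -> l2_idx = 1
  bottom 3 bits -> offset = 0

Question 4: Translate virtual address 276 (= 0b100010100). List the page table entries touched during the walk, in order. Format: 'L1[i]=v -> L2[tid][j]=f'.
vaddr = 276 = 0b100010100
Split: l1_idx=4, l2_idx=2, offset=4

Answer: L1[4]=3 -> L2[3][2]=27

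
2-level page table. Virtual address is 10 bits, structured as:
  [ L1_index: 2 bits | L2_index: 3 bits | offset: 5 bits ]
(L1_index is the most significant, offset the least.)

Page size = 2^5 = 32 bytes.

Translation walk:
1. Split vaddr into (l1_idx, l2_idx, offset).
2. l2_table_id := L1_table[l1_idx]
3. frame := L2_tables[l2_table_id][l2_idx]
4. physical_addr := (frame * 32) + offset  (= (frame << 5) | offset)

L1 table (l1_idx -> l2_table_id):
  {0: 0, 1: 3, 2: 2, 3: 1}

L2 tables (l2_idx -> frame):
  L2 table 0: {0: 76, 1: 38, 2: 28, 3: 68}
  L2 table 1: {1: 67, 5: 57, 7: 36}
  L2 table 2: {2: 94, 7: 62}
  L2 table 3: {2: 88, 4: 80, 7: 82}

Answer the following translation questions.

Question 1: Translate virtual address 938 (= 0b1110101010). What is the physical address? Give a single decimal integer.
vaddr = 938 = 0b1110101010
Split: l1_idx=3, l2_idx=5, offset=10
L1[3] = 1
L2[1][5] = 57
paddr = 57 * 32 + 10 = 1834

Answer: 1834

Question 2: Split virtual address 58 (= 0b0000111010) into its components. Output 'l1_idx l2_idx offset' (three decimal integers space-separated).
vaddr = 58 = 0b0000111010
  top 2 bits -> l1_idx = 0
  next 3 bits -> l2_idx = 1
  bottom 5 bits -> offset = 26

Answer: 0 1 26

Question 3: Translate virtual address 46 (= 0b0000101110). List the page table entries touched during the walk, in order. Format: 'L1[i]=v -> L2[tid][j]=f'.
vaddr = 46 = 0b0000101110
Split: l1_idx=0, l2_idx=1, offset=14

Answer: L1[0]=0 -> L2[0][1]=38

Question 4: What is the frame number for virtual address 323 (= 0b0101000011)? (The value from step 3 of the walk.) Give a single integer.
Answer: 88

Derivation:
vaddr = 323: l1_idx=1, l2_idx=2
L1[1] = 3; L2[3][2] = 88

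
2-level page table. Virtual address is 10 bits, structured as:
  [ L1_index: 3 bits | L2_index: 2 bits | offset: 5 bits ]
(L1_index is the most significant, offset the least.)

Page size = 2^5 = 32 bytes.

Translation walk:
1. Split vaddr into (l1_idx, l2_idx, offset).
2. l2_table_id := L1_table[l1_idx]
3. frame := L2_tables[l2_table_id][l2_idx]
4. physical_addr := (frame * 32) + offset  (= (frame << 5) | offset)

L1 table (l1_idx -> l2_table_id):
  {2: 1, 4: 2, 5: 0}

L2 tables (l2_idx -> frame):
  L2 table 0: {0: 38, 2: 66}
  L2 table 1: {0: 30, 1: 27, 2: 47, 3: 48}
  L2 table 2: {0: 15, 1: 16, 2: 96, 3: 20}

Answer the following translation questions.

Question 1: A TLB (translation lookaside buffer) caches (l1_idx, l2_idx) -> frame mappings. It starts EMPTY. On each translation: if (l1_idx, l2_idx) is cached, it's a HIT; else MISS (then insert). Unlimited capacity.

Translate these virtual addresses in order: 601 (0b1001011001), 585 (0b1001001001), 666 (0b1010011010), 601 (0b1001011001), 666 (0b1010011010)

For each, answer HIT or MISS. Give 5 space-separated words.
vaddr=601: (4,2) not in TLB -> MISS, insert
vaddr=585: (4,2) in TLB -> HIT
vaddr=666: (5,0) not in TLB -> MISS, insert
vaddr=601: (4,2) in TLB -> HIT
vaddr=666: (5,0) in TLB -> HIT

Answer: MISS HIT MISS HIT HIT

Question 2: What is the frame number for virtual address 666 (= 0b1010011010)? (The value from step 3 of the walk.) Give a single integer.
Answer: 38

Derivation:
vaddr = 666: l1_idx=5, l2_idx=0
L1[5] = 0; L2[0][0] = 38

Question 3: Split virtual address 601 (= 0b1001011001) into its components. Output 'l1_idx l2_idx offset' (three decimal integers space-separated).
vaddr = 601 = 0b1001011001
  top 3 bits -> l1_idx = 4
  next 2 bits -> l2_idx = 2
  bottom 5 bits -> offset = 25

Answer: 4 2 25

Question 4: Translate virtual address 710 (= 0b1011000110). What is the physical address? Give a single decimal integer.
Answer: 2118

Derivation:
vaddr = 710 = 0b1011000110
Split: l1_idx=5, l2_idx=2, offset=6
L1[5] = 0
L2[0][2] = 66
paddr = 66 * 32 + 6 = 2118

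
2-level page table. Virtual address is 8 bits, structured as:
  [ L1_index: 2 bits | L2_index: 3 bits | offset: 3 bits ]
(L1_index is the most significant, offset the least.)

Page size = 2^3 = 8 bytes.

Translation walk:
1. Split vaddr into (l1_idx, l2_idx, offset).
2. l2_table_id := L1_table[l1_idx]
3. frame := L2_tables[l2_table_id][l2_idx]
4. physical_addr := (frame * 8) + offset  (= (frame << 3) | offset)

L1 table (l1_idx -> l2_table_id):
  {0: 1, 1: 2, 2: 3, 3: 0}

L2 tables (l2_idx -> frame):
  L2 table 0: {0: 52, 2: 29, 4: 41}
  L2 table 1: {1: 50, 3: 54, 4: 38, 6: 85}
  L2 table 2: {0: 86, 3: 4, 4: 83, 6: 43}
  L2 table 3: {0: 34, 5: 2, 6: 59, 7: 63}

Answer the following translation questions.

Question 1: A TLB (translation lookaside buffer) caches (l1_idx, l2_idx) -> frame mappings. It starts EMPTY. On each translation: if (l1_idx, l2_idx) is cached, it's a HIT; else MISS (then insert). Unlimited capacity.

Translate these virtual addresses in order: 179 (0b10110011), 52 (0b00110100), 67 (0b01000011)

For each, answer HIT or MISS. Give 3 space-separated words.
Answer: MISS MISS MISS

Derivation:
vaddr=179: (2,6) not in TLB -> MISS, insert
vaddr=52: (0,6) not in TLB -> MISS, insert
vaddr=67: (1,0) not in TLB -> MISS, insert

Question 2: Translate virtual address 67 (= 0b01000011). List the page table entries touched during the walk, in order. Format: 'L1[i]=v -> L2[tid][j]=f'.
vaddr = 67 = 0b01000011
Split: l1_idx=1, l2_idx=0, offset=3

Answer: L1[1]=2 -> L2[2][0]=86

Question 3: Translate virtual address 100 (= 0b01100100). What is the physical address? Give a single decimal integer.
Answer: 668

Derivation:
vaddr = 100 = 0b01100100
Split: l1_idx=1, l2_idx=4, offset=4
L1[1] = 2
L2[2][4] = 83
paddr = 83 * 8 + 4 = 668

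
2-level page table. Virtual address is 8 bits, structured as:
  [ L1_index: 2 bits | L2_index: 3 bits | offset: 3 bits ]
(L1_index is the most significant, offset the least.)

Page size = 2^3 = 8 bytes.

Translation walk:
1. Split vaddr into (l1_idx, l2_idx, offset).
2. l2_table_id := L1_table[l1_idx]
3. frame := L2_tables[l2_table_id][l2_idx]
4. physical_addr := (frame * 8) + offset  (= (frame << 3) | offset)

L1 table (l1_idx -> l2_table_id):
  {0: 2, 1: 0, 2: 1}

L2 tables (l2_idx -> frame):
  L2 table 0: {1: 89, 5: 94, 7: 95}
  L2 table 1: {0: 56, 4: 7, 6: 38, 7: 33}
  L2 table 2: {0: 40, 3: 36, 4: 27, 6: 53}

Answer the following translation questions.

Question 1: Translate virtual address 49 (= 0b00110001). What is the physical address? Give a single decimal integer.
Answer: 425

Derivation:
vaddr = 49 = 0b00110001
Split: l1_idx=0, l2_idx=6, offset=1
L1[0] = 2
L2[2][6] = 53
paddr = 53 * 8 + 1 = 425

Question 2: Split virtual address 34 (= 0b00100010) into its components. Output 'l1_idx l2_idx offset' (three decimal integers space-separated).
vaddr = 34 = 0b00100010
  top 2 bits -> l1_idx = 0
  next 3 bits -> l2_idx = 4
  bottom 3 bits -> offset = 2

Answer: 0 4 2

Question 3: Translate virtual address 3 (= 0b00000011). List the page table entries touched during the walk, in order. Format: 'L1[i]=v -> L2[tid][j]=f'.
Answer: L1[0]=2 -> L2[2][0]=40

Derivation:
vaddr = 3 = 0b00000011
Split: l1_idx=0, l2_idx=0, offset=3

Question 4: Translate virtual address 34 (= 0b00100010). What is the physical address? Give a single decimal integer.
Answer: 218

Derivation:
vaddr = 34 = 0b00100010
Split: l1_idx=0, l2_idx=4, offset=2
L1[0] = 2
L2[2][4] = 27
paddr = 27 * 8 + 2 = 218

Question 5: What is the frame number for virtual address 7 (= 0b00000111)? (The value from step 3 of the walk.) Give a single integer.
Answer: 40

Derivation:
vaddr = 7: l1_idx=0, l2_idx=0
L1[0] = 2; L2[2][0] = 40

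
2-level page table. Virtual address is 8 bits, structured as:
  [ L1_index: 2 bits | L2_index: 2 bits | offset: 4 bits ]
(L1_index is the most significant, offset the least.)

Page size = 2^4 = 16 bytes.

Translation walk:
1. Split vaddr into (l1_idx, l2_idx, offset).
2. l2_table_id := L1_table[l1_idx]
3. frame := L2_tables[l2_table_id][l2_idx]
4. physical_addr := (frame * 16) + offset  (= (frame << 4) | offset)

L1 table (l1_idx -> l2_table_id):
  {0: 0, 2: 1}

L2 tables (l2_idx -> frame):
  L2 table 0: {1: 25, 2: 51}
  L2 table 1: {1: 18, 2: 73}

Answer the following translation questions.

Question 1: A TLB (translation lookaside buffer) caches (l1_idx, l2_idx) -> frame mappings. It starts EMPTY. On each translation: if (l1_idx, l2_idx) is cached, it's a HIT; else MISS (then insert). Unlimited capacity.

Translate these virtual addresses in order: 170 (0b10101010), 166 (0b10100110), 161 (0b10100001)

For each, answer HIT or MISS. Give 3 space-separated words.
vaddr=170: (2,2) not in TLB -> MISS, insert
vaddr=166: (2,2) in TLB -> HIT
vaddr=161: (2,2) in TLB -> HIT

Answer: MISS HIT HIT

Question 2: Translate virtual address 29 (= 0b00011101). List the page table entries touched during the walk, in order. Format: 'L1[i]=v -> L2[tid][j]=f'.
vaddr = 29 = 0b00011101
Split: l1_idx=0, l2_idx=1, offset=13

Answer: L1[0]=0 -> L2[0][1]=25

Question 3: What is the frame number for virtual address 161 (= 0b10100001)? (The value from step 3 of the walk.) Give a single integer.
vaddr = 161: l1_idx=2, l2_idx=2
L1[2] = 1; L2[1][2] = 73

Answer: 73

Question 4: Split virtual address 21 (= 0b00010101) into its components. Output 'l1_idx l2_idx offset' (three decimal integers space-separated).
Answer: 0 1 5

Derivation:
vaddr = 21 = 0b00010101
  top 2 bits -> l1_idx = 0
  next 2 bits -> l2_idx = 1
  bottom 4 bits -> offset = 5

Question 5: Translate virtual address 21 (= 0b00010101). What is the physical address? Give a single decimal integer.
Answer: 405

Derivation:
vaddr = 21 = 0b00010101
Split: l1_idx=0, l2_idx=1, offset=5
L1[0] = 0
L2[0][1] = 25
paddr = 25 * 16 + 5 = 405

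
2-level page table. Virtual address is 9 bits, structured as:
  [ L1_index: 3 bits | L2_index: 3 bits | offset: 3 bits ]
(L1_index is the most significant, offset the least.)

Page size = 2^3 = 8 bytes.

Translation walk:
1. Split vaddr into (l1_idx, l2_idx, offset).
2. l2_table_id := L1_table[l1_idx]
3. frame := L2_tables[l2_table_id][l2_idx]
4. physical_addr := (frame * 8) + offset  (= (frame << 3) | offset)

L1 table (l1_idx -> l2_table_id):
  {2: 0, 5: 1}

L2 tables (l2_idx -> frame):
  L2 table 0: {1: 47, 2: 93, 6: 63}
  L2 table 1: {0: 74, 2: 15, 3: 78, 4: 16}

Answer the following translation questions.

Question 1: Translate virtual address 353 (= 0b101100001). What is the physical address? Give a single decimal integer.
Answer: 129

Derivation:
vaddr = 353 = 0b101100001
Split: l1_idx=5, l2_idx=4, offset=1
L1[5] = 1
L2[1][4] = 16
paddr = 16 * 8 + 1 = 129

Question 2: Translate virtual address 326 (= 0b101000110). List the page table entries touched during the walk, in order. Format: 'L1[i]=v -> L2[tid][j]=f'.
vaddr = 326 = 0b101000110
Split: l1_idx=5, l2_idx=0, offset=6

Answer: L1[5]=1 -> L2[1][0]=74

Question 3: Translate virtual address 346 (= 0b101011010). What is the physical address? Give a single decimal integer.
vaddr = 346 = 0b101011010
Split: l1_idx=5, l2_idx=3, offset=2
L1[5] = 1
L2[1][3] = 78
paddr = 78 * 8 + 2 = 626

Answer: 626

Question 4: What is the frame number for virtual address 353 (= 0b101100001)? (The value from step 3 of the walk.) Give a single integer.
vaddr = 353: l1_idx=5, l2_idx=4
L1[5] = 1; L2[1][4] = 16

Answer: 16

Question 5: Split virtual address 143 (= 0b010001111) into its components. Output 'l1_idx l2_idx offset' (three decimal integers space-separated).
Answer: 2 1 7

Derivation:
vaddr = 143 = 0b010001111
  top 3 bits -> l1_idx = 2
  next 3 bits -> l2_idx = 1
  bottom 3 bits -> offset = 7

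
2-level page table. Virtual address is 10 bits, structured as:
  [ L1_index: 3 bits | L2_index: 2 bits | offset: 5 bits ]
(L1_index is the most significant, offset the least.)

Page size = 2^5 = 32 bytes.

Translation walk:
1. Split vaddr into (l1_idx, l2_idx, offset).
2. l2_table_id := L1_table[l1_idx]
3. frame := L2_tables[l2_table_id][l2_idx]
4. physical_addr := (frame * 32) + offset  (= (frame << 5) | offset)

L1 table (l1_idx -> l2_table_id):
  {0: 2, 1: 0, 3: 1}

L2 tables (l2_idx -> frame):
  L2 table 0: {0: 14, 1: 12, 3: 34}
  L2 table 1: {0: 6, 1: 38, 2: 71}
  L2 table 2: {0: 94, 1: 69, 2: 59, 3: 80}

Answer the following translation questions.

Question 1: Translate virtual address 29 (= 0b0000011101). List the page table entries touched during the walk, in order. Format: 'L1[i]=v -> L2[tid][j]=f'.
vaddr = 29 = 0b0000011101
Split: l1_idx=0, l2_idx=0, offset=29

Answer: L1[0]=2 -> L2[2][0]=94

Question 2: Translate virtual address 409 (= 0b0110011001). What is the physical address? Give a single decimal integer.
vaddr = 409 = 0b0110011001
Split: l1_idx=3, l2_idx=0, offset=25
L1[3] = 1
L2[1][0] = 6
paddr = 6 * 32 + 25 = 217

Answer: 217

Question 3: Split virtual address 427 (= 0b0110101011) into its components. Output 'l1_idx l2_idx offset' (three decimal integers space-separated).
vaddr = 427 = 0b0110101011
  top 3 bits -> l1_idx = 3
  next 2 bits -> l2_idx = 1
  bottom 5 bits -> offset = 11

Answer: 3 1 11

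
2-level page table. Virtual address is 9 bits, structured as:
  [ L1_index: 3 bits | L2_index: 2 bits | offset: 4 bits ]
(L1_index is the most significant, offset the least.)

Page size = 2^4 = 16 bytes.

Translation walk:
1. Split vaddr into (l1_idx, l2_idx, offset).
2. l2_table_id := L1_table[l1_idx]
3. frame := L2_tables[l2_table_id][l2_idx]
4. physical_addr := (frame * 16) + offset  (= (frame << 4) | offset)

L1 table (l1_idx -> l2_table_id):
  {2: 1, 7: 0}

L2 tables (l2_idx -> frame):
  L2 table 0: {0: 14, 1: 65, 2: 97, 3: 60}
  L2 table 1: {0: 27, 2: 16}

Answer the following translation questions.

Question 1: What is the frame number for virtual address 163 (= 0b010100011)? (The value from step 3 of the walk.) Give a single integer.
vaddr = 163: l1_idx=2, l2_idx=2
L1[2] = 1; L2[1][2] = 16

Answer: 16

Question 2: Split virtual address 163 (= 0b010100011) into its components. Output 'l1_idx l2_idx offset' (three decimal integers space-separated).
vaddr = 163 = 0b010100011
  top 3 bits -> l1_idx = 2
  next 2 bits -> l2_idx = 2
  bottom 4 bits -> offset = 3

Answer: 2 2 3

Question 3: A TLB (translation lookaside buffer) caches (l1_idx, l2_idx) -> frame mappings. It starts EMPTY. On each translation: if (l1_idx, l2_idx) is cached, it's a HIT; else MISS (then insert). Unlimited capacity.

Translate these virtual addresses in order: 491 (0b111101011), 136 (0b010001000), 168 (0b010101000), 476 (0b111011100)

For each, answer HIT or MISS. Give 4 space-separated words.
vaddr=491: (7,2) not in TLB -> MISS, insert
vaddr=136: (2,0) not in TLB -> MISS, insert
vaddr=168: (2,2) not in TLB -> MISS, insert
vaddr=476: (7,1) not in TLB -> MISS, insert

Answer: MISS MISS MISS MISS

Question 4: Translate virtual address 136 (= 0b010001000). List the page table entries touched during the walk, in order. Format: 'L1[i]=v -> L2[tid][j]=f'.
Answer: L1[2]=1 -> L2[1][0]=27

Derivation:
vaddr = 136 = 0b010001000
Split: l1_idx=2, l2_idx=0, offset=8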